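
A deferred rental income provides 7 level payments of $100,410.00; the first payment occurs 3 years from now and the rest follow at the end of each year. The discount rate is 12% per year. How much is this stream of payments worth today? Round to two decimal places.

$365,311.54

Ordinary annuity of 7 payments, first payment at period 3.
Periodic rate r = 0.12 per year.
The ordinary-annuity PV formula values the stream one period before the first payment (period 2); discount that back 2 periods:
PV₀ = 100,410 × [1 − (1+r)^−7] / r × (1+r)^−2 = $365,311.54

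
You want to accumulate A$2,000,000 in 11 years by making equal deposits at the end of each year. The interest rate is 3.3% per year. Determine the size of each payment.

Level ordinary annuity; solve FV = PMT × [((1+r)^n − 1)/r] for PMT.
Periodic rate r = 0.033 per year.
With n = 11: PMT = 2,000,000 / ([((1+r)^n − 1)/r]) = A$153,762.05

A$153,762.05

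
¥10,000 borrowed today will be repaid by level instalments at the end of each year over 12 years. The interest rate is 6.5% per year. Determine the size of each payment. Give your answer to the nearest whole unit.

¥1,226

Level ordinary annuity; solve PV = PMT × [(1 − (1+r)^−n)/r] for PMT.
Periodic rate r = 0.065 per year.
With n = 12: PMT = 10,000 / ([(1 − (1+r)^−n)/r]) = ¥1,226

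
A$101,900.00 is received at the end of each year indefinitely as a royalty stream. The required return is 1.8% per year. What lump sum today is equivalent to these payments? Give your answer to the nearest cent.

A$5,661,111.11

Periodic rate r = 0.018 per year.
Level perpetuity: PV = PMT / r = 101,900 / (0.018) = A$5,661,111.11.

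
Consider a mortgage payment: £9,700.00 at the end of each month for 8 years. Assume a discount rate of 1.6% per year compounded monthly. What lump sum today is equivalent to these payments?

£873,520.92

This is an ordinary annuity: 96 payments of £9,700.00 at the end of each month.
Periodic rate r = 0.016/12 per month; n is counted in months.
PV = PMT × [(1 − (1+r)^−n)/r] = 9,700 × [1 − (1+r)^−96] / r = £873,520.92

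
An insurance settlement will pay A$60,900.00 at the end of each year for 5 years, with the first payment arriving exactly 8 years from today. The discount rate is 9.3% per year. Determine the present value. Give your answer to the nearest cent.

A$126,128.77

Ordinary annuity of 5 payments, first payment at period 8.
Periodic rate r = 0.093 per year.
The ordinary-annuity PV formula values the stream one period before the first payment (period 7); discount that back 7 periods:
PV₀ = 60,900 × [1 − (1+r)^−5] / r × (1+r)^−7 = A$126,128.77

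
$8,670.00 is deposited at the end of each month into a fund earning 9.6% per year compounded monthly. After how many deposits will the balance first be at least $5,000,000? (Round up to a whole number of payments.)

Periodic rate r = 0.096/12 per month; n is counted in months.
Ordinary annuity FV: 5,000,000 = 8,670 × [((1+r)^n − 1)/r].
(1+r)^n = 1 + 5,000,000 × r / 8,670, so n = ln(1 + 5,000,000·r/8,670) / ln(1+r) = 216.51.
Round up to a whole number of payments: n = 217.

217 payments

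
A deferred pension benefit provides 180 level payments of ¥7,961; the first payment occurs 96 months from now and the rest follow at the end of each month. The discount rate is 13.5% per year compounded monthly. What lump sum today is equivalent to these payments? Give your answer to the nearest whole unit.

¥211,849

Ordinary annuity of 180 payments, first payment at period 96.
Periodic rate r = 0.135/12 per month; n is counted in months.
The ordinary-annuity PV formula values the stream one period before the first payment (period 95); discount that back 95 periods:
PV₀ = 7,961 × [1 − (1+r)^−180] / r × (1+r)^−95 = ¥211,849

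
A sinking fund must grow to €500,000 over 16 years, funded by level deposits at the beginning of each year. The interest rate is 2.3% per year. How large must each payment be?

Level annuity due; solve FV = PMT × [((1+r)^n − 1)/r] × (1+r) for PMT.
Periodic rate r = 0.023 per year.
With n = 16: PMT = 500,000 / ([((1+r)^n − 1)/r] × (1+r)) = €25,616.73

€25,616.73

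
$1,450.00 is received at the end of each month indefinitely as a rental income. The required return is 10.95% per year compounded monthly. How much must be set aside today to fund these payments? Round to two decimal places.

Periodic rate r = 0.1095/12 per month.
Level perpetuity: PV = PMT / r = 1,450 / (0.1095/12) = $158,904.11.

$158,904.11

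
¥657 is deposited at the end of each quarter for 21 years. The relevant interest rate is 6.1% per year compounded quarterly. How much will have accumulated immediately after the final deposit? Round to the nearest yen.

¥110,531

This is an ordinary annuity: 84 deposits of ¥657 at the end of each quarter.
Periodic rate r = 0.061/4 per quarter; n is counted in quarters.
FV = PMT × [((1+r)^n − 1)/r] = 657 × [(1+r)^84 − 1] / r = ¥110,531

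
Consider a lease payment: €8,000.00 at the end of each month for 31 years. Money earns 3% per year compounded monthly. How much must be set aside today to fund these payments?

€1,935,961.98

This is an ordinary annuity: 372 payments of €8,000.00 at the end of each month.
Periodic rate r = 0.03/12 per month; n is counted in months.
PV = PMT × [(1 − (1+r)^−n)/r] = 8,000 × [1 − (1+r)^−372] / r = €1,935,961.98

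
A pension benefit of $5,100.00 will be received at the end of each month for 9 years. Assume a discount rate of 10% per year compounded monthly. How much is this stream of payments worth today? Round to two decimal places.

This is an ordinary annuity: 108 payments of $5,100.00 at the end of each month.
Periodic rate r = 0.1/12 per month; n is counted in months.
PV = PMT × [(1 − (1+r)^−n)/r] = 5,100 × [1 − (1+r)^−108] / r = $362,249.71

$362,249.71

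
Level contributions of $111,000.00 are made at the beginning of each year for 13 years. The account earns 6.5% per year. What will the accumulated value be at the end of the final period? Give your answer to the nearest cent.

$2,305,169.76

This is an annuity due: 13 deposits of $111,000.00 at the beginning of each year.
Periodic rate r = 0.065 per year.
FV = PMT × [((1+r)^n − 1)/r] × (1+r) = 111,000 × [(1+r)^13 − 1] / r × (1+r) = $2,305,169.76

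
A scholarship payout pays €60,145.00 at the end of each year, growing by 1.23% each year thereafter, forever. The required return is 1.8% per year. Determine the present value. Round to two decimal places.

Periodic rate r = 0.018 per year.
Growing perpetuity (Gordon): PV = PMT₁ / (r − g) = 60,145 / (r − 0.0123) = €10,551,754.39.

€10,551,754.39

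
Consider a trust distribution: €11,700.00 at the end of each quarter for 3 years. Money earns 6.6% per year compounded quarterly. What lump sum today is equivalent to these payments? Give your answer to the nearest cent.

€126,433.43

This is an ordinary annuity: 12 payments of €11,700.00 at the end of each quarter.
Periodic rate r = 0.066/4 per quarter; n is counted in quarters.
PV = PMT × [(1 − (1+r)^−n)/r] = 11,700 × [1 − (1+r)^−12] / r = €126,433.43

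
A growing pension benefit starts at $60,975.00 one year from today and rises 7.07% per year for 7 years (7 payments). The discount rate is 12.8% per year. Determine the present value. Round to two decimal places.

$325,368.07

Periodic rate r = 0.128 per year.
Growing ordinary annuity: PV = PMT₁ × [1 − ((1+g)/(1+r))^n] / (r − g) = 60,975 × [1 − ((1+0.0707)/(1+r))^7] / (r − 0.0707) = $325,368.07.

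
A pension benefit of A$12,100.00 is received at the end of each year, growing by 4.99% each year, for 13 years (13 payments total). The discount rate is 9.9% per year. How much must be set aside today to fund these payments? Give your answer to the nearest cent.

A$110,398.85

Periodic rate r = 0.099 per year.
Growing ordinary annuity: PV = PMT₁ × [1 − ((1+g)/(1+r))^n] / (r − g) = 12,100 × [1 − ((1+0.0499)/(1+r))^13] / (r − 0.0499) = A$110,398.85.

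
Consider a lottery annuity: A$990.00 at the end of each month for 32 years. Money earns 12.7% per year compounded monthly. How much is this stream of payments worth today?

This is an ordinary annuity: 384 payments of A$990.00 at the end of each month.
Periodic rate r = 0.127/12 per month; n is counted in months.
PV = PMT × [(1 − (1+r)^−n)/r] = 990 × [1 − (1+r)^−384] / r = A$91,901.53

A$91,901.53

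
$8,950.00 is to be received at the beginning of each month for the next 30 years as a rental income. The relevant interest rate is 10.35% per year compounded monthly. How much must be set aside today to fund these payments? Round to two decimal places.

$999,087.63

This is an annuity due: 360 payments of $8,950.00 at the beginning of each month.
Periodic rate r = 0.1035/12 per month; n is counted in months.
PV = PMT × [(1 − (1+r)^−n)/r] × (1+r) = 8,950 × [1 − (1+r)^−360] / r × (1+r) = $999,087.63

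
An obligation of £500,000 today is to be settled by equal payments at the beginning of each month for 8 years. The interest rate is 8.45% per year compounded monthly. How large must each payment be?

£7,133.00

Level annuity due; solve PV = PMT × [(1 − (1+r)^−n)/r] × (1+r) for PMT.
Periodic rate r = 0.0845/12 per month; n is counted in months.
With n = 96: PMT = 500,000 / ([(1 − (1+r)^−n)/r] × (1+r)) = £7,133.00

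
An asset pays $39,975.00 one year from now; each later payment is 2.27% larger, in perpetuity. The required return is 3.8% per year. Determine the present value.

$2,612,745.10

Periodic rate r = 0.038 per year.
Growing perpetuity (Gordon): PV = PMT₁ / (r − g) = 39,975 / (r − 0.0227) = $2,612,745.10.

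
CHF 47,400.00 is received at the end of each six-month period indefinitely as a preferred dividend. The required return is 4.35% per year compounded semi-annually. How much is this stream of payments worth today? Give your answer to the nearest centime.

Periodic rate r = 0.0435/2 per half-year.
Level perpetuity: PV = PMT / r = 47,400 / (0.0435/2) = CHF 2,179,310.34.

CHF 2,179,310.34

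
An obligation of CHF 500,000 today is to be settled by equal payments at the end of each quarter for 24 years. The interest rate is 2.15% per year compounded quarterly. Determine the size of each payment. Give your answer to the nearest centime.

Level ordinary annuity; solve PV = PMT × [(1 − (1+r)^−n)/r] for PMT.
Periodic rate r = 0.0215/4 per quarter; n is counted in quarters.
With n = 96: PMT = 500,000 / ([(1 − (1+r)^−n)/r]) = CHF 6,680.82

CHF 6,680.82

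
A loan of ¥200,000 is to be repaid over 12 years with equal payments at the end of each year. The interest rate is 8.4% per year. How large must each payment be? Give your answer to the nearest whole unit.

¥27,092

Level ordinary annuity; solve PV = PMT × [(1 − (1+r)^−n)/r] for PMT.
Periodic rate r = 0.084 per year.
With n = 12: PMT = 200,000 / ([(1 − (1+r)^−n)/r]) = ¥27,092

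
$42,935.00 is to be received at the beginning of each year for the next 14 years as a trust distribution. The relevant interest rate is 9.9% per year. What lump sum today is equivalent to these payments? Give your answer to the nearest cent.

This is an annuity due: 14 payments of $42,935.00 at the beginning of each year.
Periodic rate r = 0.099 per year.
PV = PMT × [(1 − (1+r)^−n)/r] × (1+r) = 42,935 × [1 − (1+r)^−14] / r × (1+r) = $349,504.10

$349,504.10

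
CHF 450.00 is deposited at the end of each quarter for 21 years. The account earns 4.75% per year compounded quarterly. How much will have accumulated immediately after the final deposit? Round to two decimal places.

This is an ordinary annuity: 84 deposits of CHF 450.00 at the end of each quarter.
Periodic rate r = 0.0475/4 per quarter; n is counted in quarters.
FV = PMT × [((1+r)^n − 1)/r] = 450 × [(1+r)^84 − 1] / r = CHF 64,254.62

CHF 64,254.62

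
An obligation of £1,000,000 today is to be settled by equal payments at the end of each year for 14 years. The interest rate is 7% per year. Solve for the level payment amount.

Level ordinary annuity; solve PV = PMT × [(1 − (1+r)^−n)/r] for PMT.
Periodic rate r = 0.07 per year.
With n = 14: PMT = 1,000,000 / ([(1 − (1+r)^−n)/r]) = £114,344.94

£114,344.94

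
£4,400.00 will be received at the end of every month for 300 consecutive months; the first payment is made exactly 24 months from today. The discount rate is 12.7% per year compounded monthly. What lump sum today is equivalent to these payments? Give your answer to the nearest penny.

£312,472.08

Ordinary annuity of 300 payments, first payment at period 24.
Periodic rate r = 0.127/12 per month; n is counted in months.
The ordinary-annuity PV formula values the stream one period before the first payment (period 23); discount that back 23 periods:
PV₀ = 4,400 × [1 − (1+r)^−300] / r × (1+r)^−23 = £312,472.08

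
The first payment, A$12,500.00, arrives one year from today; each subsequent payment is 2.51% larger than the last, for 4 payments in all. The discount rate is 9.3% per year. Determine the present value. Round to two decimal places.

A$41,656.70

Periodic rate r = 0.093 per year.
Growing ordinary annuity: PV = PMT₁ × [1 − ((1+g)/(1+r))^n] / (r − g) = 12,500 × [1 − ((1+0.0251)/(1+r))^4] / (r − 0.0251) = A$41,656.70.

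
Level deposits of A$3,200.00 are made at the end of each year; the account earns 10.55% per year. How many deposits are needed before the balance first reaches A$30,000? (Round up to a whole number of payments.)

Periodic rate r = 0.1055 per year.
Ordinary annuity FV: 30,000 = 3,200 × [((1+r)^n − 1)/r].
(1+r)^n = 1 + 30,000 × r / 3,200, so n = ln(1 + 30,000·r/3,200) / ln(1+r) = 6.86.
Round up to a whole number of payments: n = 7.

7 payments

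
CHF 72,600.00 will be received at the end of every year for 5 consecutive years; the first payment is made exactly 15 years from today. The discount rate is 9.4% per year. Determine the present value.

CHF 79,453.20

Ordinary annuity of 5 payments, first payment at period 15.
Periodic rate r = 0.094 per year.
The ordinary-annuity PV formula values the stream one period before the first payment (period 14); discount that back 14 periods:
PV₀ = 72,600 × [1 − (1+r)^−5] / r × (1+r)^−14 = CHF 79,453.20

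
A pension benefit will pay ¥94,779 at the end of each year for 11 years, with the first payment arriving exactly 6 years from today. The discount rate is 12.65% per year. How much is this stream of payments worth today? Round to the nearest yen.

Ordinary annuity of 11 payments, first payment at period 6.
Periodic rate r = 0.1265 per year.
The ordinary-annuity PV formula values the stream one period before the first payment (period 5); discount that back 5 periods:
PV₀ = 94,779 × [1 − (1+r)^−11] / r × (1+r)^−5 = ¥301,605

¥301,605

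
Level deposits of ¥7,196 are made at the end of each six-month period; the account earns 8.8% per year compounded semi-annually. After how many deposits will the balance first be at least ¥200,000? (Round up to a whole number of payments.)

Periodic rate r = 0.088/2 per half-year; n is counted in half-years.
Ordinary annuity FV: 200,000 = 7,196 × [((1+r)^n − 1)/r].
(1+r)^n = 1 + 200,000 × r / 7,196, so n = ln(1 + 200,000·r/7,196) / ln(1+r) = 18.55.
Round up to a whole number of payments: n = 19.

19 payments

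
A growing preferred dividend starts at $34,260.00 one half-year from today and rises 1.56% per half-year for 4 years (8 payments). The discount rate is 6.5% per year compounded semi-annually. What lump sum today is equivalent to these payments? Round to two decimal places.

$250,733.26

Periodic rate r = 0.065/2 per half-year; n is counted in half-years.
Growing ordinary annuity: PV = PMT₁ × [1 − ((1+g)/(1+r))^n] / (r − g) = 34,260 × [1 − ((1+0.0156)/(1+r))^8] / (r − 0.0156) = $250,733.26.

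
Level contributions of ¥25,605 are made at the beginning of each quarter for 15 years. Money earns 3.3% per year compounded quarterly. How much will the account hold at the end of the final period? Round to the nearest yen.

¥1,993,859

This is an annuity due: 60 deposits of ¥25,605 at the beginning of each quarter.
Periodic rate r = 0.033/4 per quarter; n is counted in quarters.
FV = PMT × [((1+r)^n − 1)/r] × (1+r) = 25,605 × [(1+r)^60 − 1] / r × (1+r) = ¥1,993,859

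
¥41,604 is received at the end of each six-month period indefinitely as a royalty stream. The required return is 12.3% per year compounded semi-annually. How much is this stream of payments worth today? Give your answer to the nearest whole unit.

¥676,488

Periodic rate r = 0.123/2 per half-year.
Level perpetuity: PV = PMT / r = 41,604 / (0.123/2) = ¥676,488.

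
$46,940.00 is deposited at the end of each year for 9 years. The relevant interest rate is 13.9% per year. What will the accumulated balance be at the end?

$751,838.70

This is an ordinary annuity: 9 deposits of $46,940.00 at the end of each year.
Periodic rate r = 0.139 per year.
FV = PMT × [((1+r)^n − 1)/r] = 46,940 × [(1+r)^9 − 1] / r = $751,838.70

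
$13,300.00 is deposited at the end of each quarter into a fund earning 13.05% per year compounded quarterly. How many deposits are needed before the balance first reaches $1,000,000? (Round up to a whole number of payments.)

39 payments

Periodic rate r = 0.1305/4 per quarter; n is counted in quarters.
Ordinary annuity FV: 1,000,000 = 13,300 × [((1+r)^n − 1)/r].
(1+r)^n = 1 + 1,000,000 × r / 13,300, so n = ln(1 + 1,000,000·r/13,300) / ln(1+r) = 38.60.
Round up to a whole number of payments: n = 39.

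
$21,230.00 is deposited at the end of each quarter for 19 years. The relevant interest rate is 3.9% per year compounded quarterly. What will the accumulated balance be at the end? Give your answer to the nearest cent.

$2,374,528.73

This is an ordinary annuity: 76 deposits of $21,230.00 at the end of each quarter.
Periodic rate r = 0.039/4 per quarter; n is counted in quarters.
FV = PMT × [((1+r)^n − 1)/r] = 21,230 × [(1+r)^76 − 1] / r = $2,374,528.73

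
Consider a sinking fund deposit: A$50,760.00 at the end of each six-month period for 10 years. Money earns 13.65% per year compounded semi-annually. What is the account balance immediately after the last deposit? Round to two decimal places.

A$2,041,595.86

This is an ordinary annuity: 20 deposits of A$50,760.00 at the end of each six-month period.
Periodic rate r = 0.1365/2 per half-year; n is counted in half-years.
FV = PMT × [((1+r)^n − 1)/r] = 50,760 × [(1+r)^20 − 1] / r = A$2,041,595.86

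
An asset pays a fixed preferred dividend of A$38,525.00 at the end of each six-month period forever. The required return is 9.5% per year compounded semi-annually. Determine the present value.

Periodic rate r = 0.095/2 per half-year.
Level perpetuity: PV = PMT / r = 38,525 / (0.095/2) = A$811,052.63.

A$811,052.63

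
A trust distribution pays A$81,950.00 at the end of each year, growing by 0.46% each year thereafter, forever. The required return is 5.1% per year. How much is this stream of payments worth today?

A$1,766,163.79

Periodic rate r = 0.051 per year.
Growing perpetuity (Gordon): PV = PMT₁ / (r − g) = 81,950 / (r − 0.0046) = A$1,766,163.79.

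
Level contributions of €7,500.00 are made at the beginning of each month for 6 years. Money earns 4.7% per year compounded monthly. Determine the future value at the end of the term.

This is an annuity due: 72 deposits of €7,500.00 at the beginning of each month.
Periodic rate r = 0.047/12 per month; n is counted in months.
FV = PMT × [((1+r)^n − 1)/r] × (1+r) = 7,500 × [(1+r)^72 − 1] / r × (1+r) = €624,871.48

€624,871.48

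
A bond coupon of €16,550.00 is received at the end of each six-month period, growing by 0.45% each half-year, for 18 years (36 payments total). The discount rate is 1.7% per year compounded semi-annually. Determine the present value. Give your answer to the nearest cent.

Periodic rate r = 0.017/2 per half-year; n is counted in half-years.
Growing ordinary annuity: PV = PMT₁ × [1 − ((1+g)/(1+r))^n] / (r − g) = 16,550 × [1 − ((1+0.0045)/(1+r))^36] / (r − 0.0045) = €551,556.90.

€551,556.90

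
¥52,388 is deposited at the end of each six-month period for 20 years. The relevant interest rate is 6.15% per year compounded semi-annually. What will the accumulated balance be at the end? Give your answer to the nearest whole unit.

This is an ordinary annuity: 40 deposits of ¥52,388 at the end of each six-month period.
Periodic rate r = 0.0615/2 per half-year; n is counted in half-years.
FV = PMT × [((1+r)^n − 1)/r] = 52,388 × [(1+r)^40 − 1] / r = ¥4,017,964

¥4,017,964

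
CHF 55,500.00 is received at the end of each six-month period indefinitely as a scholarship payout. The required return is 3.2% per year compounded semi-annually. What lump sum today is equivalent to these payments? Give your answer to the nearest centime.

Periodic rate r = 0.032/2 per half-year.
Level perpetuity: PV = PMT / r = 55,500 / (0.032/2) = CHF 3,468,750.00.

CHF 3,468,750.00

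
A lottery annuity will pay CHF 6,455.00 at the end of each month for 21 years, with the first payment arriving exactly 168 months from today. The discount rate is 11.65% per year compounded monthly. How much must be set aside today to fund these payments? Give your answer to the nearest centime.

Ordinary annuity of 252 payments, first payment at period 168.
Periodic rate r = 0.1165/12 per month; n is counted in months.
The ordinary-annuity PV formula values the stream one period before the first payment (period 167); discount that back 167 periods:
PV₀ = 6,455 × [1 − (1+r)^−252] / r × (1+r)^−167 = CHF 120,837.95

CHF 120,837.95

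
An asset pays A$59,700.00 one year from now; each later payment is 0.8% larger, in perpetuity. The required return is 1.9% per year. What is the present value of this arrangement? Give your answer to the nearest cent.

Periodic rate r = 0.019 per year.
Growing perpetuity (Gordon): PV = PMT₁ / (r − g) = 59,700 / (r − 0.008) = A$5,427,272.73.

A$5,427,272.73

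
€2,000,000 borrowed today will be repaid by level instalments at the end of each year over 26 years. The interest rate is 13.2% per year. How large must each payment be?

Level ordinary annuity; solve PV = PMT × [(1 − (1+r)^−n)/r] for PMT.
Periodic rate r = 0.132 per year.
With n = 26: PMT = 2,000,000 / ([(1 − (1+r)^−n)/r]) = €274,945.60

€274,945.60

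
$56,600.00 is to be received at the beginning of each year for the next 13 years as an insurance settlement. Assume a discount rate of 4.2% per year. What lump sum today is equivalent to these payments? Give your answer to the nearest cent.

This is an annuity due: 13 payments of $56,600.00 at the beginning of each year.
Periodic rate r = 0.042 per year.
PV = PMT × [(1 − (1+r)^−n)/r] × (1+r) = 56,600 × [1 − (1+r)^−13] / r × (1+r) = $581,683.81

$581,683.81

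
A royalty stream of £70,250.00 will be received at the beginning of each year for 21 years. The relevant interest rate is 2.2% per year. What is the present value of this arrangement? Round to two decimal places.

£1,197,073.03

This is an annuity due: 21 payments of £70,250.00 at the beginning of each year.
Periodic rate r = 0.022 per year.
PV = PMT × [(1 − (1+r)^−n)/r] × (1+r) = 70,250 × [1 − (1+r)^−21] / r × (1+r) = £1,197,073.03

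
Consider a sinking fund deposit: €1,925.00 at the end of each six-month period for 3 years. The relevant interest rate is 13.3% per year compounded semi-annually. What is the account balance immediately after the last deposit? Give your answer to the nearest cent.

This is an ordinary annuity: 6 deposits of €1,925.00 at the end of each six-month period.
Periodic rate r = 0.133/2 per half-year; n is counted in half-years.
FV = PMT × [((1+r)^n − 1)/r] = 1,925 × [(1+r)^6 − 1] / r = €13,649.16

€13,649.16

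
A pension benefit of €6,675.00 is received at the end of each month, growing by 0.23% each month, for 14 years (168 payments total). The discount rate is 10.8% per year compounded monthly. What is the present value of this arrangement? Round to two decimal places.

€670,972.27

Periodic rate r = 0.108/12 per month; n is counted in months.
Growing ordinary annuity: PV = PMT₁ × [1 − ((1+g)/(1+r))^n] / (r − g) = 6,675 × [1 − ((1+0.0023)/(1+r))^168] / (r − 0.0023) = €670,972.27.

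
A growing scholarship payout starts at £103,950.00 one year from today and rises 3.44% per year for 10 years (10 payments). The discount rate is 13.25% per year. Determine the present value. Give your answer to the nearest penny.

Periodic rate r = 0.1325 per year.
Growing ordinary annuity: PV = PMT₁ × [1 − ((1+g)/(1+r))^n] / (r − g) = 103,950 × [1 − ((1+0.0344)/(1+r))^10] / (r − 0.0344) = £631,421.36.

£631,421.36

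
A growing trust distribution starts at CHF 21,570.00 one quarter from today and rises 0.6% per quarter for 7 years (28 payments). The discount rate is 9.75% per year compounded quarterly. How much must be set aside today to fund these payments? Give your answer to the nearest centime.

Periodic rate r = 0.0975/4 per quarter; n is counted in quarters.
Growing ordinary annuity: PV = PMT₁ × [1 − ((1+g)/(1+r))^n] / (r − g) = 21,570 × [1 − ((1+0.006)/(1+r))^28] / (r − 0.006) = CHF 466,721.81.

CHF 466,721.81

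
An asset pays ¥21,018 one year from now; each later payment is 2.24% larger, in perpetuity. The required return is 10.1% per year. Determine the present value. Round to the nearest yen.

Periodic rate r = 0.101 per year.
Growing perpetuity (Gordon): PV = PMT₁ / (r − g) = 21,018 / (r − 0.0224) = ¥267,405.

¥267,405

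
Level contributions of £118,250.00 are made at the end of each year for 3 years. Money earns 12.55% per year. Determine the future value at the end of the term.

This is an ordinary annuity: 3 deposits of £118,250.00 at the end of each year.
Periodic rate r = 0.1255 per year.
FV = PMT × [((1+r)^n − 1)/r] = 118,250 × [(1+r)^3 − 1] / r = £401,133.59

£401,133.59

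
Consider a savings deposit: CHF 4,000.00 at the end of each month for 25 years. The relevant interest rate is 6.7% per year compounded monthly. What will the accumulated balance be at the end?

CHF 3,090,613.33

This is an ordinary annuity: 300 deposits of CHF 4,000.00 at the end of each month.
Periodic rate r = 0.067/12 per month; n is counted in months.
FV = PMT × [((1+r)^n − 1)/r] = 4,000 × [(1+r)^300 − 1] / r = CHF 3,090,613.33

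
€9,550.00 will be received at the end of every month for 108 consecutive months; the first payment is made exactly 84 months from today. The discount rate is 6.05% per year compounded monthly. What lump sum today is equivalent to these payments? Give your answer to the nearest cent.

€522,928.69

Ordinary annuity of 108 payments, first payment at period 84.
Periodic rate r = 0.0605/12 per month; n is counted in months.
The ordinary-annuity PV formula values the stream one period before the first payment (period 83); discount that back 83 periods:
PV₀ = 9,550 × [1 − (1+r)^−108] / r × (1+r)^−83 = €522,928.69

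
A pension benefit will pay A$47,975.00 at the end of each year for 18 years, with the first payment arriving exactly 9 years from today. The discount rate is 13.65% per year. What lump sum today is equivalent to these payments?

A$113,657.23

Ordinary annuity of 18 payments, first payment at period 9.
Periodic rate r = 0.1365 per year.
The ordinary-annuity PV formula values the stream one period before the first payment (period 8); discount that back 8 periods:
PV₀ = 47,975 × [1 − (1+r)^−18] / r × (1+r)^−8 = A$113,657.23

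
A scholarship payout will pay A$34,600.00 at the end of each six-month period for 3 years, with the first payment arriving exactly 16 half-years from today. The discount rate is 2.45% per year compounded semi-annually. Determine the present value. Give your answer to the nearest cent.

Ordinary annuity of 6 payments, first payment at period 16.
Periodic rate r = 0.0245/2 per half-year; n is counted in half-years.
The ordinary-annuity PV formula values the stream one period before the first payment (period 15); discount that back 15 periods:
PV₀ = 34,600 × [1 − (1+r)^−6] / r × (1+r)^−15 = A$165,766.67

A$165,766.67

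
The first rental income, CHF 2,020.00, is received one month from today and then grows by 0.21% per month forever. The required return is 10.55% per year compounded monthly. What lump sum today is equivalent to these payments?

CHF 301,868.00

Periodic rate r = 0.1055/12 per month.
Growing perpetuity (Gordon): PV = PMT₁ / (r − g) = 2,020 / (r − 0.0021) = CHF 301,868.00.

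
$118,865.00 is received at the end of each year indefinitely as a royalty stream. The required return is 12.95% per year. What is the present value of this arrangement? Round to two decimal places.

$917,876.45

Periodic rate r = 0.1295 per year.
Level perpetuity: PV = PMT / r = 118,865 / (0.1295) = $917,876.45.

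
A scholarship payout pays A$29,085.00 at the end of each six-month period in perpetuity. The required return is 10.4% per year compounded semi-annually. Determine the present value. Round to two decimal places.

A$559,326.92

Periodic rate r = 0.104/2 per half-year.
Level perpetuity: PV = PMT / r = 29,085 / (0.104/2) = A$559,326.92.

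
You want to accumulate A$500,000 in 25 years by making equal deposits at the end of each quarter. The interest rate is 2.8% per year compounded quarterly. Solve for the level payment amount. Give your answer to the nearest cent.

A$3,469.30

Level ordinary annuity; solve FV = PMT × [((1+r)^n − 1)/r] for PMT.
Periodic rate r = 0.028/4 per quarter; n is counted in quarters.
With n = 100: PMT = 500,000 / ([((1+r)^n − 1)/r]) = A$3,469.30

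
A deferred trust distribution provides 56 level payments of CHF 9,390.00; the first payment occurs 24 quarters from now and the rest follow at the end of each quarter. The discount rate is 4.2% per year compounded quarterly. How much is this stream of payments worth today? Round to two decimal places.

Ordinary annuity of 56 payments, first payment at period 24.
Periodic rate r = 0.042/4 per quarter; n is counted in quarters.
The ordinary-annuity PV formula values the stream one period before the first payment (period 23); discount that back 23 periods:
PV₀ = 9,390 × [1 − (1+r)^−56] / r × (1+r)^−23 = CHF 311,462.02

CHF 311,462.02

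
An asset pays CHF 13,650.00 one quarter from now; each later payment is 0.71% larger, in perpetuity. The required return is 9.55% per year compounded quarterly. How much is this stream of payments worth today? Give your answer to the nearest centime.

Periodic rate r = 0.0955/4 per quarter.
Growing perpetuity (Gordon): PV = PMT₁ / (r − g) = 13,650 / (r − 0.0071) = CHF 813,710.88.

CHF 813,710.88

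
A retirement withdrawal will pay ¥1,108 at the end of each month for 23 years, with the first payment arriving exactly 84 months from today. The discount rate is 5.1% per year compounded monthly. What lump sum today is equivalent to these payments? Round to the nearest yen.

Ordinary annuity of 276 payments, first payment at period 84.
Periodic rate r = 0.051/12 per month; n is counted in months.
The ordinary-annuity PV formula values the stream one period before the first payment (period 83); discount that back 83 periods:
PV₀ = 1,108 × [1 − (1+r)^−276] / r × (1+r)^−83 = ¥126,473

¥126,473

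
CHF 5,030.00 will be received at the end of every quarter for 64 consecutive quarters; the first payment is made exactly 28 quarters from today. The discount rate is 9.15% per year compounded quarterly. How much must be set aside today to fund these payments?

Ordinary annuity of 64 payments, first payment at period 28.
Periodic rate r = 0.0915/4 per quarter; n is counted in quarters.
The ordinary-annuity PV formula values the stream one period before the first payment (period 27); discount that back 27 periods:
PV₀ = 5,030 × [1 − (1+r)^−64] / r × (1+r)^−27 = CHF 91,320.98

CHF 91,320.98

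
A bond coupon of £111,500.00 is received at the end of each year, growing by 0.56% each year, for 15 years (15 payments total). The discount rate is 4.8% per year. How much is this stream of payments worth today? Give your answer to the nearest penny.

Periodic rate r = 0.048 per year.
Growing ordinary annuity: PV = PMT₁ × [1 − ((1+g)/(1+r))^n] / (r − g) = 111,500 × [1 − ((1+0.0056)/(1+r))^15] / (r − 0.0056) = £1,214,351.04.

£1,214,351.04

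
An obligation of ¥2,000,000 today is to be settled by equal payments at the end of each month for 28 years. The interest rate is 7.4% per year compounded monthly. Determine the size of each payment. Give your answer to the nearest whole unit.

¥14,123

Level ordinary annuity; solve PV = PMT × [(1 − (1+r)^−n)/r] for PMT.
Periodic rate r = 0.074/12 per month; n is counted in months.
With n = 336: PMT = 2,000,000 / ([(1 − (1+r)^−n)/r]) = ¥14,123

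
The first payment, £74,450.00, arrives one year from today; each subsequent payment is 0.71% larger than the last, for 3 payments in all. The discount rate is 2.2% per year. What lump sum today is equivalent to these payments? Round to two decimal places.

Periodic rate r = 0.022 per year.
Growing ordinary annuity: PV = PMT₁ × [1 − ((1+g)/(1+r))^n] / (r − g) = 74,450 × [1 − ((1+0.0071)/(1+r))^3] / (r − 0.0071) = £215,371.38.

£215,371.38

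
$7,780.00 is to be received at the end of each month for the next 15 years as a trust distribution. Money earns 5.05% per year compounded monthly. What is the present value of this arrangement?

$980,589.03

This is an ordinary annuity: 180 payments of $7,780.00 at the end of each month.
Periodic rate r = 0.0505/12 per month; n is counted in months.
PV = PMT × [(1 − (1+r)^−n)/r] = 7,780 × [1 − (1+r)^−180] / r = $980,589.03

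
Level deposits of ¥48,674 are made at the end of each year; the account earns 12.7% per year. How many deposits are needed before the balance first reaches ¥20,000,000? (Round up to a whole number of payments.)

Periodic rate r = 0.127 per year.
Ordinary annuity FV: 20,000,000 = 48,674 × [((1+r)^n − 1)/r].
(1+r)^n = 1 + 20,000,000 × r / 48,674, so n = ln(1 + 20,000,000·r/48,674) / ln(1+r) = 33.24.
Round up to a whole number of payments: n = 34.

34 payments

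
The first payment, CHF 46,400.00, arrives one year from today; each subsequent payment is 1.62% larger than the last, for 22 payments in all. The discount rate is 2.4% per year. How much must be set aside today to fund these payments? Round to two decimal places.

Periodic rate r = 0.024 per year.
Growing ordinary annuity: PV = PMT₁ × [1 − ((1+g)/(1+r))^n] / (r − g) = 46,400 × [1 − ((1+0.0162)/(1+r))^22] / (r − 0.0162) = CHF 921,050.73.

CHF 921,050.73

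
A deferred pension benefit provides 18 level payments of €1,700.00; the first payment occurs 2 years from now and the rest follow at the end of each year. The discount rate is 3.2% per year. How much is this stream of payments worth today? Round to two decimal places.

Ordinary annuity of 18 payments, first payment at period 2.
Periodic rate r = 0.032 per year.
The ordinary-annuity PV formula values the stream one period before the first payment (period 1); discount that back 1 periods:
PV₀ = 1,700 × [1 − (1+r)^−18] / r × (1+r)^−1 = €22,277.59

€22,277.59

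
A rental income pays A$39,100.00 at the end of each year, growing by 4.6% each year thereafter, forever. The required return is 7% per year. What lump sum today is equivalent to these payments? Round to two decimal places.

A$1,629,166.67

Periodic rate r = 0.07 per year.
Growing perpetuity (Gordon): PV = PMT₁ / (r − g) = 39,100 / (r − 0.046) = A$1,629,166.67.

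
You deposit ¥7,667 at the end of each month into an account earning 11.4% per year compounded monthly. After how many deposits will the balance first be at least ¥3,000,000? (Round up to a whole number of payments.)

165 payments

Periodic rate r = 0.114/12 per month; n is counted in months.
Ordinary annuity FV: 3,000,000 = 7,667 × [((1+r)^n − 1)/r].
(1+r)^n = 1 + 3,000,000 × r / 7,667, so n = ln(1 + 3,000,000·r/7,667) / ln(1+r) = 164.06.
Round up to a whole number of payments: n = 165.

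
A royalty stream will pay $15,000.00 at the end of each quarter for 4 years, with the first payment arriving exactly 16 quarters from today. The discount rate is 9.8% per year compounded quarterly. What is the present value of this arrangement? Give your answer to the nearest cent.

Ordinary annuity of 16 payments, first payment at period 16.
Periodic rate r = 0.098/4 per quarter; n is counted in quarters.
The ordinary-annuity PV formula values the stream one period before the first payment (period 15); discount that back 15 periods:
PV₀ = 15,000 × [1 − (1+r)^−16] / r × (1+r)^−15 = $136,735.14

$136,735.14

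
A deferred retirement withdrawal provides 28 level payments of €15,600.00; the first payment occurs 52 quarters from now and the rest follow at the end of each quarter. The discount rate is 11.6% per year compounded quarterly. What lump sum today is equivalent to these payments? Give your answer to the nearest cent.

€68,959.44

Ordinary annuity of 28 payments, first payment at period 52.
Periodic rate r = 0.116/4 per quarter; n is counted in quarters.
The ordinary-annuity PV formula values the stream one period before the first payment (period 51); discount that back 51 periods:
PV₀ = 15,600 × [1 − (1+r)^−28] / r × (1+r)^−51 = €68,959.44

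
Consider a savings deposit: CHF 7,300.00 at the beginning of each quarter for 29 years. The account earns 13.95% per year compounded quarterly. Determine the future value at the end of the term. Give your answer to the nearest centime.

This is an annuity due: 116 deposits of CHF 7,300.00 at the beginning of each quarter.
Periodic rate r = 0.1395/4 per quarter; n is counted in quarters.
FV = PMT × [((1+r)^n − 1)/r] × (1+r) = 7,300 × [(1+r)^116 − 1] / r × (1+r) = CHF 11,336,318.64

CHF 11,336,318.64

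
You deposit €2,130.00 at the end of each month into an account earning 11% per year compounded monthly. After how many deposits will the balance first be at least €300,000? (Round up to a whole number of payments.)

91 payments

Periodic rate r = 0.11/12 per month; n is counted in months.
Ordinary annuity FV: 300,000 = 2,130 × [((1+r)^n − 1)/r].
(1+r)^n = 1 + 300,000 × r / 2,130, so n = ln(1 + 300,000·r/2,130) / ln(1+r) = 90.85.
Round up to a whole number of payments: n = 91.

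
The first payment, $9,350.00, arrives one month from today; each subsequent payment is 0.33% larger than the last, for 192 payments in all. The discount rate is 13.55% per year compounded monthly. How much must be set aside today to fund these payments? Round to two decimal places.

$914,924.24

Periodic rate r = 0.1355/12 per month; n is counted in months.
Growing ordinary annuity: PV = PMT₁ × [1 − ((1+g)/(1+r))^n] / (r − g) = 9,350 × [1 − ((1+0.0033)/(1+r))^192] / (r − 0.0033) = $914,924.24.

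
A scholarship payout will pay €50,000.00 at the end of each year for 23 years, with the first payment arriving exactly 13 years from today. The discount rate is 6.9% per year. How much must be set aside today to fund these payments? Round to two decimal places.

€255,248.62

Ordinary annuity of 23 payments, first payment at period 13.
Periodic rate r = 0.069 per year.
The ordinary-annuity PV formula values the stream one period before the first payment (period 12); discount that back 12 periods:
PV₀ = 50,000 × [1 − (1+r)^−23] / r × (1+r)^−12 = €255,248.62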